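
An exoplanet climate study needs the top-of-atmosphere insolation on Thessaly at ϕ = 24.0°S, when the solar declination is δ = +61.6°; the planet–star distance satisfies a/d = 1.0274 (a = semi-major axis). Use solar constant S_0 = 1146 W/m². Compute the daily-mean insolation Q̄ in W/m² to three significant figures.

cos h₀ = −tan(-24.0°) tan(+61.600°) = 0.8234, h₀ = 0.6034 rad.
Bracket: h₀ sin ϕ sin δ + cos ϕ cos δ sin h₀ = 0.6034×-0.40674×0.87965 + 0.91355×0.47562×0.56741 = -0.215890 + 0.246541 = 0.030651.
Inverse-square distance factor (a/d)² = 1.0274² = 1.055551.
Q̄ = (S_0/π) × 1.055551 × [bracket] = (1146/π) × 1.055551 × 0.030651 = 11.80 W/m².

Q̄ ≈ 11.8 W/m²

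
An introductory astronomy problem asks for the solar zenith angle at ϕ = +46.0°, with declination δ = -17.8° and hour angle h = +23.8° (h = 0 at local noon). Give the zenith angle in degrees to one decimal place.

θ_z = 67.3°

cos θ_z = sin ϕ sin δ + cos ϕ cos δ cos h = -0.219899 + 0.605159 = 0.385260.
θ_z = arccos(0.385260) = 67.3°.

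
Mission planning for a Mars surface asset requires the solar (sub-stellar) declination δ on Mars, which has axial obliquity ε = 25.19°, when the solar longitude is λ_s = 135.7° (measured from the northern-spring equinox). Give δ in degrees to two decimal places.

δ = +17.29°

sin δ = sin ε · sin λ_s = sin 25.19° × sin 135.7° = 0.297260.
δ = arcsin(0.297260) = +17.29°.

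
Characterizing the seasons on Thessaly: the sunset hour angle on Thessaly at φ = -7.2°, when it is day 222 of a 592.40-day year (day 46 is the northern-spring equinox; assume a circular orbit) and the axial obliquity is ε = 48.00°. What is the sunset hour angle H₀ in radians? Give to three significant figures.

Solar longitude: λ_s = 360° × (222 − 46)/592.40 = 106.955°.
sin δ = sin 48.00° × sin 106.955° = 0.71084, so δ = +45.304°.
cos H₀ = −tan φ · tan δ = −tan(-7.2°) × tan(+45.304°) = 0.1277, so H₀ = 1.4428 rad = 82.66°.

H₀ = 1.44 rad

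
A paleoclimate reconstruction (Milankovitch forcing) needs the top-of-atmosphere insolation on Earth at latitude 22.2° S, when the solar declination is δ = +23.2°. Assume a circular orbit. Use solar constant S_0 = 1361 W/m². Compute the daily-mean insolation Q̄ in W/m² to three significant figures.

Q̄ ≈ 273 W/m²

cos h₀ = −tan(-22.2°) tan(+23.200°) = 0.1749, h₀ = 1.3950 rad.
Bracket: h₀ sin ϕ sin δ + cos ϕ cos δ sin h₀ = 1.3950×-0.37784×0.39394 + 0.92587×0.91914×0.98458 = -0.207641 + 0.837882 = 0.630241.
Q̄ = (S_0/π) × [bracket] = (1361/π) × 0.630241 = 273.0 W/m².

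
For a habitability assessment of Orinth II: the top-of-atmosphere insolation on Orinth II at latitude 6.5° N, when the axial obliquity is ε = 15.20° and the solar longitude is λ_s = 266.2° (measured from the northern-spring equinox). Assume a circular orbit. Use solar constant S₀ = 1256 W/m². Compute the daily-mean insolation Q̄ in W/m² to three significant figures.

Solar declination: sin δ = sin ε · sin λ_s = sin 15.20° × sin 266.2° = -0.26161, so δ = -15.166°.
cos H₀ = −tan(+6.5°) tan(-15.166°) = 0.0309, H₀ = 1.5399 rad.
Bracket: H₀ sin φ sin δ + cos φ cos δ sin H₀ = 1.5399×0.11320×-0.26161 + 0.99357×0.96517×0.99952 = -0.045603 + 0.958504 = 0.912901.
Q̄ = (S₀/π) × [bracket] = (1256/π) × 0.912901 = 365.0 W/m².

Q̄ ≈ 365 W/m²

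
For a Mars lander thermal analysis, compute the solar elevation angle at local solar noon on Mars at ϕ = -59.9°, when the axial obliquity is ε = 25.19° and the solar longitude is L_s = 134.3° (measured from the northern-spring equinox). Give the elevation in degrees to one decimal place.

Solar declination: sin δ = sin ε · sin L_s = sin 25.19° × sin 134.3° = 0.30461, so δ = +17.735°.
At local noon the hour angle is zero, so the zenith angle equals |ϕ − δ| = |-59.9° − (+17.735°)| = 77.635°.
Elevation = 90° − 77.635° = 12.4°.

12.4°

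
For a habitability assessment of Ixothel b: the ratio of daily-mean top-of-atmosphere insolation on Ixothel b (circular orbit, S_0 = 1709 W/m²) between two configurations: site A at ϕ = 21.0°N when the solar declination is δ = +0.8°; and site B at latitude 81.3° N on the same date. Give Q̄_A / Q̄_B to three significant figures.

— Configuration A (ϕ=+21.0°):
cos h₀ = −tan(+21.0°) tan(+0.800°) = -0.0054, h₀ = 1.5762 rad.
Bracket: h₀ sin ϕ sin δ + cos ϕ cos δ sin h₀ = 1.5762×0.35837×0.01396 + 0.93358×0.99990×0.99999 = 0.007885 + 0.933477 = 0.941362.
Q̄ = (S_0/π) × [bracket] = (1709/π) × 0.941362 = 512.09 W/m².
— Configuration B (ϕ=+81.3°):
cos h₀ = −tan(+81.3°) tan(+0.800°) = -0.0913, h₀ = 1.6622 rad.
Bracket: h₀ sin ϕ sin δ + cos ϕ cos δ sin h₀ = 1.6622×0.98849×0.01396 + 0.15126×0.99990×0.99583 = 0.022937 + 0.150614 = 0.173551.
Q̄ = (S_0/π) × [bracket] = (1709/π) × 0.173551 = 94.410 W/m².
Ratio Q̄_A / Q̄_B = 512.09 / 94.410 = 5.424.

Q̄_A / Q̄_B ≈ 5.42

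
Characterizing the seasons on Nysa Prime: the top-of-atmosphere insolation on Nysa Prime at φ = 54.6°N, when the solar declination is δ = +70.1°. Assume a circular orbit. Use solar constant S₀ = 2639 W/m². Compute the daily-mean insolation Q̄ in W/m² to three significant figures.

cos H₀ = −tan(+54.6°) tan(+70.100°) = -3.8872 ≤ −1 ⇒ polar day, H₀ = π.
Bracket: H₀ sin φ sin δ + cos φ cos δ sin H₀ = 3.1416×0.81513×0.94029 + 0.57928×0.34038×0.00000 = 2.407906 + 0.000000 = 2.407906.
Q̄ = (S₀/π) × [bracket] = (2639/π) × 2.407906 = 2023 W/m².

Q̄ ≈ 2.02e+03 W/m²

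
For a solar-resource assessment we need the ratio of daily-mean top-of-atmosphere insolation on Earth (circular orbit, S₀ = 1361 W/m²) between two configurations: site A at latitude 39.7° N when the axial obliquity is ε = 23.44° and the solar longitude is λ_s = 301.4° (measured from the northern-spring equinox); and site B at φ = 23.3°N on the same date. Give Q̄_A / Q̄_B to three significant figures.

— Configuration A (φ=+39.7°):
Solar declination: sin δ = sin ε · sin λ_s = sin 23.44° × sin 301.4° = -0.33953, so δ = -19.848°.
cos H₀ = −tan(+39.7°) tan(-19.848°) = 0.2997, H₀ = 1.2664 rad.
Bracket: H₀ sin φ sin δ + cos φ cos δ sin H₀ = 1.2664×0.63877×-0.33953 + 0.76940×0.94059×0.95404 = -0.274659 + 0.690429 = 0.415770.
Q̄ = (S₀/π) × [bracket] = (1361/π) × 0.415770 = 180.12 W/m².
— Configuration B (φ=+23.3°):
cos H₀ = −tan(+23.3°) tan(-19.848°) = 0.1555, H₀ = 1.4147 rad.
Bracket: H₀ sin φ sin δ + cos φ cos δ sin H₀ = 1.4147×0.39555×-0.33953 + 0.91845×0.94059×0.98784 = -0.189996 + 0.853380 = 0.663384.
Q̄ = (S₀/π) × [bracket] = (1361/π) × 0.663384 = 287.39 W/m².
Ratio Q̄_A / Q̄_B = 180.12 / 287.39 = 0.6267.

Q̄_A / Q̄_B ≈ 0.627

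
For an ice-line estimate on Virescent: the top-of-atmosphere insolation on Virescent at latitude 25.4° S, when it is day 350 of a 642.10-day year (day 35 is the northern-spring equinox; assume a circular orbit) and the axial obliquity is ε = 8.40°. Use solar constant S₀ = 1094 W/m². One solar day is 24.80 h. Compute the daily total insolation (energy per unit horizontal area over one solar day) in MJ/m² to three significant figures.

Solar longitude: λ_s = 360° × (350 − 35)/642.10 = 176.608°.
sin δ = sin 8.40° × sin 176.608° = 0.00864, so δ = +0.495°.
cos H₀ = −tan(-25.4°) tan(+0.495°) = 0.0041, H₀ = 1.5667 rad.
Bracket: H₀ sin φ sin δ + cos φ cos δ sin H₀ = 1.5667×-0.42894×0.00864 + 0.90334×0.99996×0.99999 = -0.005806 + 0.903295 = 0.897489.
Q̄ = (S₀/π) × [bracket] = (1094/π) × 0.897489 = 312.53 W/m².
Daily total = Q̄ × 24.80 h × 3600 s/h = 312.53 × 24.80 × 3600 / 10⁶ = 27.90 MJ/m².

27.9 MJ/m²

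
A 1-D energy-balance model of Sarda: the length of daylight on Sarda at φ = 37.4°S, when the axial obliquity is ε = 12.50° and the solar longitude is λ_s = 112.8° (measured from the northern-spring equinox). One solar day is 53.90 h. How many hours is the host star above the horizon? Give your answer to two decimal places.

Solar declination: sin δ = sin ε · sin λ_s = sin 12.50° × sin 112.8° = 0.19953, so δ = +11.509°.
cos H₀ = −tan φ · tan δ = −tan(-37.4°) × tan(+11.509°) = 0.1557, so H₀ = 1.4145 rad = 81.04°.
Daylight = 2H₀/(2π) × 53.90 h = (1.4145/π) × 53.90 = 24.27 h.

24.27 h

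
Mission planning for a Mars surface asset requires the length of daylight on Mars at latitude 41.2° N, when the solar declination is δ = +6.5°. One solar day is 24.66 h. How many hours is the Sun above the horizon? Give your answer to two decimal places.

cos h₀ = −tan ϕ · tan δ = −tan(+41.2°) × tan(+6.500°) = -0.0997, so h₀ = 1.6707 rad = 95.72°.
Daylight = 2h₀/(2π) × 24.66 h = (1.6707/π) × 24.66 = 13.11 h.

13.11 h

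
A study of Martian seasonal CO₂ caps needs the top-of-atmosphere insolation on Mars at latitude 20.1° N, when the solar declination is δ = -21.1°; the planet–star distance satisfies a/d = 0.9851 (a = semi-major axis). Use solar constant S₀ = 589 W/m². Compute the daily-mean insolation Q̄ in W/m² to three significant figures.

Q̄ ≈ 126 W/m²

cos H₀ = −tan(+20.1°) tan(-21.100°) = 0.1412, H₀ = 1.4291 rad.
Bracket: H₀ sin φ sin δ + cos φ cos δ sin H₀ = 1.4291×0.34366×-0.36000 + 0.93909×0.93295×0.98998 = -0.176805 + 0.867345 = 0.690540.
Inverse-square distance factor (a/d)² = 0.9851² = 0.970422.
Q̄ = (S₀/π) × 0.970422 × [bracket] = (589/π) × 0.970422 × 0.690540 = 125.6 W/m².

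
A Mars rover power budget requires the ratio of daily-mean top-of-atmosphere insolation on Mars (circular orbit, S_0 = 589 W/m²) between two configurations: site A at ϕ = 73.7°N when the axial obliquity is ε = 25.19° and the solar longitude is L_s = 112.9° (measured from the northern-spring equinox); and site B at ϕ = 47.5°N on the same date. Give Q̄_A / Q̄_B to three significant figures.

Q̄_A / Q̄_B ≈ 1.03

— Configuration A (ϕ=+73.7°):
Solar declination: sin δ = sin ε · sin L_s = sin 25.19° × sin 112.9° = 0.39208, so δ = +23.084°.
cos h₀ = −tan(+73.7°) tan(+23.084°) = -1.4575 ≤ −1 ⇒ polar day, h₀ = π.
Bracket: h₀ sin ϕ sin δ + cos ϕ cos δ sin h₀ = 3.1416×0.95981×0.39208 + 0.28067×0.91993×0.00000 = 1.182254 + 0.000000 = 1.182254.
Q̄ = (S_0/π) × [bracket] = (589/π) × 1.182254 = 221.65 W/m².
— Configuration B (ϕ=+47.5°):
cos h₀ = −tan(+47.5°) tan(+23.084°) = -0.4651, h₀ = 2.0546 rad.
Bracket: h₀ sin ϕ sin δ + cos ϕ cos δ sin h₀ = 2.0546×0.73728×0.39208 + 0.67559×0.91993×0.88525 = 0.593929 + 0.550179 = 1.144108.
Q̄ = (S_0/π) × [bracket] = (589/π) × 1.144108 = 214.50 W/m².
Ratio Q̄_A / Q̄_B = 221.65 / 214.50 = 1.033.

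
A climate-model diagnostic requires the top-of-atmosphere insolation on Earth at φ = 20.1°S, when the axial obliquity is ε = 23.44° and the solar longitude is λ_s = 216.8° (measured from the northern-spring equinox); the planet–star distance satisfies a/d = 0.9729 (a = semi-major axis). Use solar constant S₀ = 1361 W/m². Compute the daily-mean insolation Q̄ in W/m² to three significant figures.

Q̄ ≈ 428 W/m²

Solar declination: sin δ = sin ε · sin λ_s = sin 23.44° × sin 216.8° = -0.23828, so δ = -13.785°.
cos H₀ = −tan(-20.1°) tan(-13.785°) = -0.0898, H₀ = 1.6607 rad.
Bracket: H₀ sin φ sin δ + cos φ cos δ sin H₀ = 1.6607×-0.34366×-0.23828 + 0.93909×0.97120×0.99596 = 0.135990 + 0.908360 = 1.044350.
Inverse-square distance factor (a/d)² = 0.9729² = 0.946534.
Q̄ = (S₀/π) × 0.946534 × [bracket] = (1361/π) × 0.946534 × 1.044350 = 428.2 W/m².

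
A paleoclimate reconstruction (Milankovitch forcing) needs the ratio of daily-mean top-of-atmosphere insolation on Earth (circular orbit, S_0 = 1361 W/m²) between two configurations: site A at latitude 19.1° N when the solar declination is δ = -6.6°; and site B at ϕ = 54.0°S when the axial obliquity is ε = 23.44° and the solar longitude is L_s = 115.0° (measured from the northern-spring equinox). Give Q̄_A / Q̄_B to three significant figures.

Q̄_A / Q̄_B ≈ 5.19

— Configuration A (ϕ=+19.1°):
cos h₀ = −tan(+19.1°) tan(-6.600°) = 0.0401, h₀ = 1.5307 rad.
Bracket: h₀ sin ϕ sin δ + cos ϕ cos δ sin h₀ = 1.5307×0.32722×-0.11494 + 0.94495×0.99337×0.99920 = -0.057571 + 0.937934 = 0.880363.
Q̄ = (S_0/π) × [bracket] = (1361/π) × 0.880363 = 381.39 W/m².
— Configuration B (ϕ=-54.0°):
Solar declination: sin δ = sin ε · sin L_s = sin 23.44° × sin 115.0° = 0.36052, so δ = +21.132°.
cos h₀ = −tan(-54.0°) tan(+21.132°) = 0.5320, h₀ = 1.0099 rad.
Bracket: h₀ sin ϕ sin δ + cos ϕ cos δ sin h₀ = 1.0099×-0.80902×0.36052 + 0.58779×0.93275×0.84675 = -0.294555 + 0.464240 = 0.169685.
Q̄ = (S_0/π) × [bracket] = (1361/π) × 0.169685 = 73.511 W/m².
Ratio Q̄_A / Q̄_B = 381.39 / 73.511 = 5.188.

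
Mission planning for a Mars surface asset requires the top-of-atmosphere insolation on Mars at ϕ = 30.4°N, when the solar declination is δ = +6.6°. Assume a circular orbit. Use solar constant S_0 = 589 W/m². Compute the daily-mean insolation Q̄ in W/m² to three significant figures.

cos h₀ = −tan(+30.4°) tan(+6.600°) = -0.0679, h₀ = 1.6387 rad.
Bracket: h₀ sin ϕ sin δ + cos ϕ cos δ sin h₀ = 1.6387×0.50603×0.11494 + 0.86251×0.99337×0.99769 = 0.095312 + 0.854812 = 0.950124.
Q̄ = (S_0/π) × [bracket] = (589/π) × 0.950124 = 178.1 W/m².

Q̄ ≈ 178 W/m²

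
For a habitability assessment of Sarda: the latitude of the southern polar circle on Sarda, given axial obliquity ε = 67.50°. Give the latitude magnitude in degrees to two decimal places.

The polar circle is the lowest latitude that experiences at least one full rotation of continuous darkness at the northern-summer solstice; it lies at |ϕ| = 90° − ε = 90° − 67.50° = 22.50°.

22.50°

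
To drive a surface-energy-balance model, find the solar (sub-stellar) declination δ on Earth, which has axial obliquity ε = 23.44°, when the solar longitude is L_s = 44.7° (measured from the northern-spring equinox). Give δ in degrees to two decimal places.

δ = +16.25°

sin δ = sin ε · sin L_s = sin 23.44° × sin 44.7° = 0.279802.
δ = arcsin(0.279802) = +16.25°.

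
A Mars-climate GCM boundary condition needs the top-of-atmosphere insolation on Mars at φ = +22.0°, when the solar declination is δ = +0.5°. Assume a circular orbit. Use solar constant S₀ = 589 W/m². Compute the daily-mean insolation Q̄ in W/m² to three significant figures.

Q̄ ≈ 175 W/m²

cos H₀ = −tan(+22.0°) tan(+0.500°) = -0.0035, H₀ = 1.5743 rad.
Bracket: H₀ sin φ sin δ + cos φ cos δ sin H₀ = 1.5743×0.37461×0.00873 + 0.92718×0.99996×0.99999 = 0.005149 + 0.927134 = 0.932283.
Q̄ = (S₀/π) × [bracket] = (589/π) × 0.932283 = 174.8 W/m².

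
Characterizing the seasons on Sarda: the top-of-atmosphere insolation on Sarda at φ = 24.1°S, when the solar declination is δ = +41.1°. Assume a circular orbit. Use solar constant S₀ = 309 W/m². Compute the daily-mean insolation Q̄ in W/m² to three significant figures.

cos H₀ = −tan(-24.1°) tan(+41.100°) = 0.3902, H₀ = 1.1699 rad.
Bracket: H₀ sin φ sin δ + cos φ cos δ sin H₀ = 1.1699×-0.40833×0.65738 + 0.91283×0.75356×0.92072 = -0.314034 + 0.633338 = 0.319304.
Q̄ = (S₀/π) × [bracket] = (309/π) × 0.319304 = 31.41 W/m².

Q̄ ≈ 31.4 W/m²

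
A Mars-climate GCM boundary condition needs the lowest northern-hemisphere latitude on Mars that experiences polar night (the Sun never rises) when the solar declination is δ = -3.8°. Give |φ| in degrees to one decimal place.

|φ| = 86.2°

Polar night requires cos H₀ = −tan φ tan δ ≥ 1, i.e. tan φ tan δ ≤ −1.
The boundary is |tan φ| · |tan δ| = 1, so |φ| = 90° − |δ| = 90° − 3.8° = 86.2° in the northern hemisphere.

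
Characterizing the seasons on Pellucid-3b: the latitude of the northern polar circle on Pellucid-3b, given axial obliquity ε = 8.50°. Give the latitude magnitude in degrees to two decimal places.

81.50°

The polar circle is the lowest latitude that experiences at least one full rotation of continuous daylight at the northern-summer solstice; it lies at |ϕ| = 90° − ε = 90° − 8.50° = 81.50°.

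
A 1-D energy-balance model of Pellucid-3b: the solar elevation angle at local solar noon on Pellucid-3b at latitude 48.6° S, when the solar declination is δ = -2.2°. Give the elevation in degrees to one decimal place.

At local noon the hour angle is zero, so the zenith angle equals |φ − δ| = |-48.6° − (-2.200°)| = 46.400°.
Elevation = 90° − 46.400° = 43.6°.

43.6°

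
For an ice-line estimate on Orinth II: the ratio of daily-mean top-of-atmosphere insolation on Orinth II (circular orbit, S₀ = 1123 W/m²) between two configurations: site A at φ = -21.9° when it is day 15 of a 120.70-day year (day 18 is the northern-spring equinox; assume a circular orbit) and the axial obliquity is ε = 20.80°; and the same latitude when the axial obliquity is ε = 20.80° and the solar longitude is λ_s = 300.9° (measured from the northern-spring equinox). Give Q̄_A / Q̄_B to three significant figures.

— Configuration A (φ=-21.9°):
Solar longitude: λ_s = 360° × (15 − 18)/120.70 = -8.948°, i.e. -8.948° + 360° = 351.052°.
sin δ = sin 20.80° × sin 351.052° = -0.05523, so δ = -3.166°.
cos H₀ = −tan(-21.9°) tan(-3.166°) = -0.0222, H₀ = 1.5930 rad.
Bracket: H₀ sin φ sin δ + cos φ cos δ sin H₀ = 1.5930×-0.37299×-0.05523 + 0.92784×0.99847×0.99975 = 0.032816 + 0.926189 = 0.959005.
Q̄ = (S₀/π) × [bracket] = (1123/π) × 0.959005 = 342.81 W/m².
— Configuration B (φ=-21.9°):
Solar declination: sin δ = sin ε · sin λ_s = sin 20.80° × sin 300.9° = -0.30470, so δ = -17.740°.
cos H₀ = −tan(-21.9°) tan(-17.740°) = -0.1286, H₀ = 1.6998 rad.
Bracket: H₀ sin φ sin δ + cos φ cos δ sin H₀ = 1.6998×-0.37299×-0.30470 + 0.92784×0.95245×0.99170 = 0.193182 + 0.876386 = 1.069568.
Q̄ = (S₀/π) × [bracket] = (1123/π) × 1.069568 = 382.33 W/m².
Ratio Q̄_A / Q̄_B = 342.81 / 382.33 = 0.8966.

Q̄_A / Q̄_B ≈ 0.897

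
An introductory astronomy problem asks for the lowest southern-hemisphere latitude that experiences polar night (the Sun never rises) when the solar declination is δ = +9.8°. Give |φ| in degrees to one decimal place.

|φ| = 80.2°

Polar night requires cos H₀ = −tan φ tan δ ≥ 1, i.e. tan φ tan δ ≤ −1.
The boundary is |tan φ| · |tan δ| = 1, so |φ| = 90° − |δ| = 90° − 9.8° = 80.2° in the southern hemisphere.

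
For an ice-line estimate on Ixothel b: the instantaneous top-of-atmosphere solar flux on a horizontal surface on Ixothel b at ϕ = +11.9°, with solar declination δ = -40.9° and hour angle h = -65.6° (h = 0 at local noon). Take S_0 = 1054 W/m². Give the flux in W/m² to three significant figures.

cos θ_z = sin ϕ sin δ + cos ϕ cos δ cos h = -0.135010 + 0.305536 = 0.170526.
Flux = S_0 · cos θ_z = 1054 × 0.170526 = 179.7 W/m².

180 W/m²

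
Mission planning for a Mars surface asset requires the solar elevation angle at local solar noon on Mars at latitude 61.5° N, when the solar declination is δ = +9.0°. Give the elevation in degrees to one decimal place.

37.5°

At local noon the hour angle is zero, so the zenith angle equals |φ − δ| = |+61.5° − (+9.000°)| = 52.500°.
Elevation = 90° − 52.500° = 37.5°.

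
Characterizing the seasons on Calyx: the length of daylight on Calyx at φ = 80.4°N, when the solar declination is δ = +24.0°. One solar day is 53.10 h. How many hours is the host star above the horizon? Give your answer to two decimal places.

Sunrise equation: cos H₀ = −tan φ · tan δ = -2.6324 ≤ −1, so the host star never sets (polar day) and H₀ = π.
Daylight = 2H₀/(2π) × 53.10 h = (3.1416/π) × 53.10 = 53.10 h.

53.10 h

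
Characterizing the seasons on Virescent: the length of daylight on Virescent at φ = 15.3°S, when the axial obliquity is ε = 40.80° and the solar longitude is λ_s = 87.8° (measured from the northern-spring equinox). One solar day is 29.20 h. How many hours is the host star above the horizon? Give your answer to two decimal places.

Solar declination: sin δ = sin ε · sin λ_s = sin 40.80° × sin 87.8° = 0.65294, so δ = +40.764°.
cos H₀ = −tan φ · tan δ = −tan(-15.3°) × tan(+40.764°) = 0.2358, so H₀ = 1.3327 rad = 76.36°.
Daylight = 2H₀/(2π) × 29.20 h = (1.3327/π) × 29.20 = 12.39 h.

12.39 h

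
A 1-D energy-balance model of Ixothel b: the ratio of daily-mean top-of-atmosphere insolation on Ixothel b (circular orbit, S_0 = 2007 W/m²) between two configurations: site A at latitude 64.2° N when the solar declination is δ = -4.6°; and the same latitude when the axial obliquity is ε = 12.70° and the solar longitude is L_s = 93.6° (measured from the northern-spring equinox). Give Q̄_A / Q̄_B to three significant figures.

— Configuration A (ϕ=+64.2°):
cos h₀ = −tan(+64.2°) tan(-4.600°) = 0.1664, h₀ = 1.4036 rad.
Bracket: h₀ sin ϕ sin δ + cos ϕ cos δ sin h₀ = 1.4036×0.90032×-0.08020 + 0.43523×0.99678×0.98605 = -0.101348 + 0.427777 = 0.326429.
Q̄ = (S_0/π) × [bracket] = (2007/π) × 0.326429 = 208.54 W/m².
— Configuration B (ϕ=+64.2°):
Solar declination: sin δ = sin ε · sin L_s = sin 12.70° × sin 93.6° = 0.21941, so δ = +12.675°.
cos h₀ = −tan(+64.2°) tan(+12.675°) = -0.4652, h₀ = 2.0547 rad.
Bracket: h₀ sin ϕ sin δ + cos ϕ cos δ sin h₀ = 2.0547×0.90032×0.21941 + 0.43523×0.97563×0.88520 = 0.405884 + 0.375877 = 0.781761.
Q̄ = (S_0/π) × [bracket] = (2007/π) × 0.781761 = 499.43 W/m².
Ratio Q̄_A / Q̄_B = 208.54 / 499.43 = 0.4176.

Q̄_A / Q̄_B ≈ 0.418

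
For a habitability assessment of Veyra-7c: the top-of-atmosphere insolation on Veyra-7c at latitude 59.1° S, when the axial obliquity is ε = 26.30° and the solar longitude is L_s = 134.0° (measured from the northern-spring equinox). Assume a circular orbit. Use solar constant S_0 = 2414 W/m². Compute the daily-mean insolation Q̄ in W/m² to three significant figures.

Solar declination: sin δ = sin ε · sin L_s = sin 26.30° × sin 134.0° = 0.31872, so δ = +18.585°.
cos h₀ = −tan(-59.1°) tan(+18.585°) = 0.5618, h₀ = 0.9742 rad.
Bracket: h₀ sin ϕ sin δ + cos ϕ cos δ sin h₀ = 0.9742×-0.85806×0.31872 + 0.51354×0.94785×0.82725 = -0.266425 + 0.402671 = 0.136246.
Q̄ = (S_0/π) × [bracket] = (2414/π) × 0.136246 = 104.7 W/m².

Q̄ ≈ 105 W/m²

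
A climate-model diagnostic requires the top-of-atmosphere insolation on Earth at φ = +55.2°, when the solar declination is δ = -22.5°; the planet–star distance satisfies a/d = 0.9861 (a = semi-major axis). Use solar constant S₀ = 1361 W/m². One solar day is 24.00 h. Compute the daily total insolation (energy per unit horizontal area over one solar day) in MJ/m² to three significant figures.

4.75 MJ/m²

cos H₀ = −tan(+55.2°) tan(-22.500°) = 0.5960, H₀ = 0.9323 rad.
Bracket: H₀ sin φ sin δ + cos φ cos δ sin H₀ = 0.9323×0.82115×-0.38268 + 0.57071×0.92388×0.80300 = -0.292964 + 0.423396 = 0.130432.
Inverse-square distance factor (a/d)² = 0.9861² = 0.972393.
Q̄ = (S₀/π) × 0.972393 × [bracket] = (1361/π) × 0.972393 × 0.130432 = 54.946 W/m².
Daily total = Q̄ × 24.00 h × 3600 s/h = 54.946 × 24.00 × 3600 / 10⁶ = 4.747 MJ/m².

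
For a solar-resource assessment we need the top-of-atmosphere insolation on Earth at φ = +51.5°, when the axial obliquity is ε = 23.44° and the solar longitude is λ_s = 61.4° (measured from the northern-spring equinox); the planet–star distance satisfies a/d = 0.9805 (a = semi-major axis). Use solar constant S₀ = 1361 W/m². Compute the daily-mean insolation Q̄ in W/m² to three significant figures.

Solar declination: sin δ = sin ε · sin λ_s = sin 23.44° × sin 61.4° = 0.34925, so δ = +20.442°.
cos H₀ = −tan(+51.5°) tan(+20.442°) = -0.4686, H₀ = 2.0585 rad.
Bracket: H₀ sin φ sin δ + cos φ cos δ sin H₀ = 2.0585×0.78261×0.34925 + 0.62251×0.93703×0.88342 = 0.562643 + 0.515308 = 1.077951.
Inverse-square distance factor (a/d)² = 0.9805² = 0.961380.
Q̄ = (S₀/π) × 0.961380 × [bracket] = (1361/π) × 0.961380 × 1.077951 = 449.0 W/m².

Q̄ ≈ 449 W/m²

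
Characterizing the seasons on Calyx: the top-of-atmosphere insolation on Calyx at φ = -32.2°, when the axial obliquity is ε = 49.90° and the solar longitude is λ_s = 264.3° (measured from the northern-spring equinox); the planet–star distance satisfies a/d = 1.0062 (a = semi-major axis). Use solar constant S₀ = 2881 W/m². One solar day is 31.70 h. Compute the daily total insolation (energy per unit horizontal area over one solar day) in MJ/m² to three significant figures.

142 MJ/m²

Solar declination: sin δ = sin ε · sin λ_s = sin 49.90° × sin 264.3° = -0.76114, so δ = -49.565°.
cos H₀ = −tan(-32.2°) tan(-49.565°) = -0.7390, H₀ = 2.4024 rad.
Bracket: H₀ sin φ sin δ + cos φ cos δ sin H₀ = 2.4024×-0.53288×-0.76114 + 0.84619×0.64859×0.67369 = 0.974405 + 0.369742 = 1.344147.
Inverse-square distance factor (a/d)² = 1.0062² = 1.012438.
Q̄ = (S₀/π) × 1.012438 × [bracket] = (2881/π) × 1.012438 × 1.344147 = 1248.0 W/m².
Daily total = Q̄ × 31.70 h × 3600 s/h = 1248.0 × 31.70 × 3600 / 10⁶ = 142.4 MJ/m².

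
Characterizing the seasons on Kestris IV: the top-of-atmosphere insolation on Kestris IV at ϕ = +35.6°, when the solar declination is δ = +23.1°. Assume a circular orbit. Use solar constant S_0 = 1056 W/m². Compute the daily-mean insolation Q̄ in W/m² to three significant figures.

cos h₀ = −tan(+35.6°) tan(+23.100°) = -0.3054, h₀ = 1.8811 rad.
Bracket: h₀ sin ϕ sin δ + cos ϕ cos δ sin h₀ = 1.8811×0.58212×0.39234 + 0.81310×0.91982×0.95223 = 0.429622 + 0.712178 = 1.141800.
Q̄ = (S_0/π) × [bracket] = (1056/π) × 1.141800 = 383.8 W/m².

Q̄ ≈ 384 W/m²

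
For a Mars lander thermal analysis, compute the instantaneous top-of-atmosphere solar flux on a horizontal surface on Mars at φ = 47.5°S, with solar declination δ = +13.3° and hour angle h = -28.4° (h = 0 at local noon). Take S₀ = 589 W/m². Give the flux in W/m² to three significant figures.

cos θ_z = sin φ sin δ + cos φ cos δ cos h = -0.169610 + 0.578343 = 0.408733.
Flux = S₀ · cos θ_z = 589 × 0.408733 = 240.7 W/m².

241 W/m²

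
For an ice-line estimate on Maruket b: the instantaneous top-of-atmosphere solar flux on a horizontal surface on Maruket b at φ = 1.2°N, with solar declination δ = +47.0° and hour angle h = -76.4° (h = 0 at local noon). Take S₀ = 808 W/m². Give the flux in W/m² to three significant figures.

cos θ_z = sin φ sin δ + cos φ cos δ cos h = 0.015316 + 0.160331 = 0.175647.
Flux = S₀ · cos θ_z = 808 × 0.175647 = 141.9 W/m².

142 W/m²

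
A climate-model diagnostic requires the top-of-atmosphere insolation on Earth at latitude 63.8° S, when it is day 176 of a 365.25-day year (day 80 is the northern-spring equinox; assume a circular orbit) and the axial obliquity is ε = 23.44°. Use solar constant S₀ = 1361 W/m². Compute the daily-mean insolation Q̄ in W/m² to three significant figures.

Solar longitude: λ_s = 360° × (176 − 80)/365.25 = 94.620°.
sin δ = sin 23.44° × sin 94.620° = 0.39650, so δ = +23.359°.
cos H₀ = −tan(-63.8°) tan(+23.359°) = 0.8777, H₀ = 0.4997 rad.
Bracket: H₀ sin φ sin δ + cos φ cos δ sin H₀ = 0.4997×-0.89726×0.39650 + 0.44151×0.91804×0.47916 = -0.177775 + 0.194215 = 0.016440.
Q̄ = (S₀/π) × [bracket] = (1361/π) × 0.016440 = 7.122 W/m².

Q̄ ≈ 7.12 W/m²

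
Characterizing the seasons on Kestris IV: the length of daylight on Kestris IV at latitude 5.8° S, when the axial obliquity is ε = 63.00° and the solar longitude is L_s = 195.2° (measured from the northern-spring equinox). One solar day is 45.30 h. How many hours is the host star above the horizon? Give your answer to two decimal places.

Solar declination: sin δ = sin ε · sin L_s = sin 63.00° × sin 195.2° = -0.23361, so δ = -13.510°.
cos h₀ = −tan ϕ · tan δ = −tan(-5.8°) × tan(-13.510°) = -0.0244, so h₀ = 1.5952 rad = 91.40°.
Daylight = 2h₀/(2π) × 45.30 h = (1.5952/π) × 45.30 = 23.00 h.

23.00 h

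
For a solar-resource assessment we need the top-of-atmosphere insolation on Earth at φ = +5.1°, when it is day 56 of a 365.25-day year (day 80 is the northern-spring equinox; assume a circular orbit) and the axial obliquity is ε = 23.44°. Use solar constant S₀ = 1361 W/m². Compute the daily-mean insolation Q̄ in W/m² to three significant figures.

Q̄ ≈ 416 W/m²

Solar longitude: λ_s = 360° × (56 − 80)/365.25 = -23.655°, i.e. -23.655° + 360° = 336.345°.
sin δ = sin 23.44° × sin 336.345° = -0.15960, so δ = -9.184°.
cos H₀ = −tan(+5.1°) tan(-9.184°) = 0.0144, H₀ = 1.5564 rad.
Bracket: H₀ sin φ sin δ + cos φ cos δ sin H₀ = 1.5564×0.08889×-0.15960 + 0.99604×0.98718×0.99990 = -0.022080 + 0.983172 = 0.961092.
Q̄ = (S₀/π) × [bracket] = (1361/π) × 0.961092 = 416.4 W/m².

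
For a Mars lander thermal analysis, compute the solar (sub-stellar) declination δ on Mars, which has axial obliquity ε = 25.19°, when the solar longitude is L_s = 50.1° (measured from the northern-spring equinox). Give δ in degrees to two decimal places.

δ = +19.06°

sin δ = sin ε · sin L_s = sin 25.19° × sin 50.1° = 0.326522.
δ = arcsin(0.326522) = +19.06°.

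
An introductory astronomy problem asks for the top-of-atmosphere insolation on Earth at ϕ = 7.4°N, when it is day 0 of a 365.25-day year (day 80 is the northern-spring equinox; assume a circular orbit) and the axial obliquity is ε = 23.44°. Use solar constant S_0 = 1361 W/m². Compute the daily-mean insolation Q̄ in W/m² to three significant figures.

Q̄ ≈ 362 W/m²

Solar longitude: L_s = 360° × (0 − 80)/365.25 = -78.850°, i.e. -78.850° + 360° = 281.150°.
sin δ = sin 23.44° × sin 281.150° = -0.39028, so δ = -22.972°.
cos h₀ = −tan(+7.4°) tan(-22.972°) = 0.0551, h₀ = 1.5157 rad.
Bracket: h₀ sin ϕ sin δ + cos ϕ cos δ sin h₀ = 1.5157×0.12880×-0.39028 + 0.99167×0.92070×0.99848 = -0.076191 + 0.911643 = 0.835452.
Q̄ = (S_0/π) × [bracket] = (1361/π) × 0.835452 = 361.9 W/m².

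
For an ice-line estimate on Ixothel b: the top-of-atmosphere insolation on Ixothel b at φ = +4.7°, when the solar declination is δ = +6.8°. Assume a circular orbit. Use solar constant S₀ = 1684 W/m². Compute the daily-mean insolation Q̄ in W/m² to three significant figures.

Q̄ ≈ 539 W/m²

cos H₀ = −tan(+4.7°) tan(+6.800°) = -0.0098, H₀ = 1.5806 rad.
Bracket: H₀ sin φ sin δ + cos φ cos δ sin H₀ = 1.5806×0.08194×0.11840 + 0.99664×0.99297×0.99995 = 0.015335 + 0.989584 = 1.004919.
Q̄ = (S₀/π) × [bracket] = (1684/π) × 1.004919 = 538.7 W/m².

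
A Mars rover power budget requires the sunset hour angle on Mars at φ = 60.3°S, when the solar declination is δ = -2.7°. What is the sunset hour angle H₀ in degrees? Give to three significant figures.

H₀ = 94.7°

cos H₀ = −tan φ · tan δ = −tan(-60.3°) × tan(-2.700°) = -0.0827, so H₀ = 1.6536 rad = 94.74°.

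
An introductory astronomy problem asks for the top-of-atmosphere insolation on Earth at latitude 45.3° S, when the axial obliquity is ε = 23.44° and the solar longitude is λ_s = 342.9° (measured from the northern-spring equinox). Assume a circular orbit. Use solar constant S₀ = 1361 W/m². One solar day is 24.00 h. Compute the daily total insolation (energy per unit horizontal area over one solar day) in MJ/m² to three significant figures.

31.2 MJ/m²

Solar declination: sin δ = sin ε · sin λ_s = sin 23.44° × sin 342.9° = -0.11697, so δ = -6.717°.
cos H₀ = −tan(-45.3°) tan(-6.717°) = -0.1190, H₀ = 1.6901 rad.
Bracket: H₀ sin φ sin δ + cos φ cos δ sin H₀ = 1.6901×-0.71080×-0.11697 + 0.70339×0.99314×0.99289 = 0.140519 + 0.693598 = 0.834117.
Q̄ = (S₀/π) × [bracket] = (1361/π) × 0.834117 = 361.36 W/m².
Daily total = Q̄ × 24.00 h × 3600 s/h = 361.36 × 24.00 × 3600 / 10⁶ = 31.22 MJ/m².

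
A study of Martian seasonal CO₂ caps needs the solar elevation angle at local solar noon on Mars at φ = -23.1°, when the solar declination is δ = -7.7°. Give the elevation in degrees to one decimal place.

At local noon the hour angle is zero, so the zenith angle equals |φ − δ| = |-23.1° − (-7.700°)| = 15.400°.
Elevation = 90° − 15.400° = 74.6°.

74.6°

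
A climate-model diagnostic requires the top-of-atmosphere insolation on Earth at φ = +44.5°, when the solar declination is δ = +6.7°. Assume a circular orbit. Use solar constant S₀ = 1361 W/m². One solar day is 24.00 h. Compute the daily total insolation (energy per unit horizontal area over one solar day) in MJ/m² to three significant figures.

cos H₀ = −tan(+44.5°) tan(+6.700°) = -0.1154, H₀ = 1.6865 rad.
Bracket: H₀ sin φ sin δ + cos φ cos δ sin H₀ = 1.6865×0.70091×0.11667 + 0.71325×0.99317×0.99331 = 0.137914 + 0.703639 = 0.841553.
Q̄ = (S₀/π) × [bracket] = (1361/π) × 0.841553 = 364.58 W/m².
Daily total = Q̄ × 24.00 h × 3600 s/h = 364.58 × 24.00 × 3600 / 10⁶ = 31.50 MJ/m².

31.5 MJ/m²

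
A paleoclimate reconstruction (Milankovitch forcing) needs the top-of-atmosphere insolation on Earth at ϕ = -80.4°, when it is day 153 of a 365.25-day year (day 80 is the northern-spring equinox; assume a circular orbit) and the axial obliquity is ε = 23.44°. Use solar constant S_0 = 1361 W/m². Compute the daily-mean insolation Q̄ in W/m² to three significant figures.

Solar longitude: L_s = 360° × (153 − 80)/365.25 = 71.951°.
sin δ = sin 23.44° × sin 71.951° = 0.37821, so δ = +22.223°.
cos h₀ = −tan(-80.4°) tan(+22.223°) = 2.4156 ≥ 1 ⇒ polar night, h₀ = 0 and Q̄ = 0.

Q̄ ≈ 0.00 W/m²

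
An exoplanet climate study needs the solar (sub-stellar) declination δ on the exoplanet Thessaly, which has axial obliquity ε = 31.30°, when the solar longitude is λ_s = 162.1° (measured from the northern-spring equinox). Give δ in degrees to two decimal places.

δ = +9.19°

sin δ = sin ε · sin λ_s = sin 31.30° × sin 162.1° = 0.159678.
δ = arcsin(0.159678) = +9.19°.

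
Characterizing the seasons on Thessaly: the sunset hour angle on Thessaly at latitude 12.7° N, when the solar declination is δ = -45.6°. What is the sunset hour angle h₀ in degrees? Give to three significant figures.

h₀ = 76.7°

cos h₀ = −tan ϕ · tan δ = −tan(+12.7°) × tan(-45.600°) = 0.2301, so h₀ = 1.3386 rad = 76.70°.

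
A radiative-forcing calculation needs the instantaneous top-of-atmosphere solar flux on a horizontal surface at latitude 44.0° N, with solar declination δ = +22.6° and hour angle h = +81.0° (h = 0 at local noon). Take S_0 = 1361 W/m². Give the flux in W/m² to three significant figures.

505 W/m²

cos θ_z = sin ϕ sin δ + cos ϕ cos δ cos h = 0.266954 + 0.103888 = 0.370842.
Flux = S_0 · cos θ_z = 1361 × 0.370842 = 504.7 W/m².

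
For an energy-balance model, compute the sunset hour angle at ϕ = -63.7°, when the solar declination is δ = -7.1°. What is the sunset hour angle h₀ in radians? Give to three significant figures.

cos h₀ = −tan ϕ · tan δ = −tan(-63.7°) × tan(-7.100°) = -0.2520, so h₀ = 1.8256 rad = 104.60°.

h₀ = 1.83 rad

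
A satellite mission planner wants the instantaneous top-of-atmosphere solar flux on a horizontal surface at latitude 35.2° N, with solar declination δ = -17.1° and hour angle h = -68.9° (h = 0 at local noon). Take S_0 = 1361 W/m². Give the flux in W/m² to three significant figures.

152 W/m²

cos θ_z = sin ϕ sin δ + cos ϕ cos δ cos h = -0.169494 + 0.281165 = 0.111671.
Flux = S_0 · cos θ_z = 1361 × 0.111671 = 152.0 W/m².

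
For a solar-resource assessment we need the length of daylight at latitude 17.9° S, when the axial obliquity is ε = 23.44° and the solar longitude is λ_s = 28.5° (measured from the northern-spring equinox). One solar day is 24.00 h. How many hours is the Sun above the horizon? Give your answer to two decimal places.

11.52 h

Solar declination: sin δ = sin ε · sin λ_s = sin 23.44° × sin 28.5° = 0.18981, so δ = +10.942°.
cos H₀ = −tan φ · tan δ = −tan(-17.9°) × tan(+10.942°) = 0.0624, so H₀ = 1.5083 rad = 86.42°.
Daylight = 2H₀/(2π) × 24.00 h = (1.5083/π) × 24.00 = 11.52 h.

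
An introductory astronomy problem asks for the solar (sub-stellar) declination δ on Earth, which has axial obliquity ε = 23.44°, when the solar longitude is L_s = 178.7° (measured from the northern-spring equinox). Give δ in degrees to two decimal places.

δ = +0.52°

sin δ = sin ε · sin L_s = sin 23.44° × sin 178.7° = 0.009025.
δ = arcsin(0.009025) = +0.52°.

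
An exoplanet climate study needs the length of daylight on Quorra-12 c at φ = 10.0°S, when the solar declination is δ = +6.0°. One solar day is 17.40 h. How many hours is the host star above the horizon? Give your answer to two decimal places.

8.60 h

cos H₀ = −tan φ · tan δ = −tan(-10.0°) × tan(+6.000°) = 0.0185, so H₀ = 1.5523 rad = 88.94°.
Daylight = 2H₀/(2π) × 17.40 h = (1.5523/π) × 17.40 = 8.60 h.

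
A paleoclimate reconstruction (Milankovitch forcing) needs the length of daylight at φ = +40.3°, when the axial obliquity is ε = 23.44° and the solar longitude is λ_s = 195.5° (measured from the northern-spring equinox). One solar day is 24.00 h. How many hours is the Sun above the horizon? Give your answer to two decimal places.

Solar declination: sin δ = sin ε · sin λ_s = sin 23.44° × sin 195.5° = -0.10630, so δ = -6.102°.
cos H₀ = −tan φ · tan δ = −tan(+40.3°) × tan(-6.102°) = 0.0907, so H₀ = 1.4800 rad = 84.80°.
Daylight = 2H₀/(2π) × 24.00 h = (1.4800/π) × 24.00 = 11.31 h.

11.31 h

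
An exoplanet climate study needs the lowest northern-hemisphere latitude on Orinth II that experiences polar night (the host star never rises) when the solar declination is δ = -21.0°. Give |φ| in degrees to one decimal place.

|φ| = 69.0°

Polar night requires cos H₀ = −tan φ tan δ ≥ 1, i.e. tan φ tan δ ≤ −1.
The boundary is |tan φ| · |tan δ| = 1, so |φ| = 90° − |δ| = 90° − 21.0° = 69.0° in the northern hemisphere.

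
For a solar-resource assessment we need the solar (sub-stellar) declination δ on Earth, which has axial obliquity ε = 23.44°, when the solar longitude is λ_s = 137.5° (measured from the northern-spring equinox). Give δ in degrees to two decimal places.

sin δ = sin ε · sin λ_s = sin 23.44° × sin 137.5° = 0.268742.
δ = arcsin(0.268742) = +15.59°.

δ = +15.59°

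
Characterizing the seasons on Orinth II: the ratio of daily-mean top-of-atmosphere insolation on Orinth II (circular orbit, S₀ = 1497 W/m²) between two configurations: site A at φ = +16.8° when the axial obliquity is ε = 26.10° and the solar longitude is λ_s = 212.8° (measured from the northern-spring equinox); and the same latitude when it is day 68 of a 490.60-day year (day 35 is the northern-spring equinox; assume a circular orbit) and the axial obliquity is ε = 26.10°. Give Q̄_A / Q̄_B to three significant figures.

— Configuration A (φ=+16.8°):
Solar declination: sin δ = sin ε · sin λ_s = sin 26.10° × sin 212.8° = -0.23832, so δ = -13.787°.
cos H₀ = −tan(+16.8°) tan(-13.787°) = 0.0741, H₀ = 1.4966 rad.
Bracket: H₀ sin φ sin δ + cos φ cos δ sin H₀ = 1.4966×0.28903×-0.23832 + 0.95732×0.97119×0.99725 = -0.103088 + 0.927183 = 0.824095.
Q̄ = (S₀/π) × [bracket] = (1497/π) × 0.824095 = 392.69 W/m².
— Configuration B (φ=+16.8°):
Solar longitude: λ_s = 360° × (68 − 35)/490.60 = 24.215°.
sin δ = sin 26.10° × sin 24.215° = 0.18045, so δ = +10.396°.
cos H₀ = −tan(+16.8°) tan(+10.396°) = -0.0554, H₀ = 1.6262 rad.
Bracket: H₀ sin φ sin δ + cos φ cos δ sin H₀ = 1.6262×0.28903×0.18045 + 0.95732×0.98358×0.99846 = 0.084815 + 0.940151 = 1.024966.
Q̄ = (S₀/π) × [bracket] = (1497/π) × 1.024966 = 488.41 W/m².
Ratio Q̄_A / Q̄_B = 392.69 / 488.41 = 0.8040.

Q̄_A / Q̄_B ≈ 0.804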